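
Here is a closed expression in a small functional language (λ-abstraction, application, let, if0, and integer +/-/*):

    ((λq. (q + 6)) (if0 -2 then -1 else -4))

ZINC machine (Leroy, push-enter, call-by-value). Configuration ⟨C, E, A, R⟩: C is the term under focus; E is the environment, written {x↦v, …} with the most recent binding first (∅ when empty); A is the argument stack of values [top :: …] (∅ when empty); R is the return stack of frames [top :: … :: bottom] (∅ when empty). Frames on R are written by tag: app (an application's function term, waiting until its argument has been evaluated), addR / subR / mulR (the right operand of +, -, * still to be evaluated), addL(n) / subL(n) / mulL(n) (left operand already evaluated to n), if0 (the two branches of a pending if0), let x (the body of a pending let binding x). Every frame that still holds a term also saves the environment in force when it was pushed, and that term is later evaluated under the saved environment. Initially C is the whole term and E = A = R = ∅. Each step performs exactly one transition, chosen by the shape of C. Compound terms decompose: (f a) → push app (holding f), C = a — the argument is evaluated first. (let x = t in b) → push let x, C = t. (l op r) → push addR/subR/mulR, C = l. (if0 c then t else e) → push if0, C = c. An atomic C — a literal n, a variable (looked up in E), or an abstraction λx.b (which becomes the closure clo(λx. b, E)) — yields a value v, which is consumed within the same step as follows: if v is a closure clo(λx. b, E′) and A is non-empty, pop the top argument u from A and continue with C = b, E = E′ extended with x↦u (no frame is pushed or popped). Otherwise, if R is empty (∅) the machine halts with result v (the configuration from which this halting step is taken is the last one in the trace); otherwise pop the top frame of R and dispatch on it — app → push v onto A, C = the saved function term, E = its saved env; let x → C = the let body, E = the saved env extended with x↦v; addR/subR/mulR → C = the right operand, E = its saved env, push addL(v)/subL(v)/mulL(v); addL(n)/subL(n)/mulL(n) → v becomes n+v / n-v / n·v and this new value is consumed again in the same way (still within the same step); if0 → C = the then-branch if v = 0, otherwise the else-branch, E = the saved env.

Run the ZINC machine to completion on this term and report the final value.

step 0: <C=((λq. (q + 6)) (if0 -2 then -1 else -4)), E=∅, A=∅, R=∅>
step 1: <C=(if0 -2 then -1 else -4), E=∅, A=∅, R=[app]>
step 2: <C=-2, E=∅, A=∅, R=[if0 :: app]>
step 3: <C=-4, E=∅, A=∅, R=[app]>
step 4: <C=(λq. (q + 6)), E=∅, A=[-4], R=∅>
step 5: <C=(q + 6), E={q↦-4}, A=∅, R=∅>
step 6: <C=q, E={q↦-4}, A=∅, R=[addR]>
step 7: <C=6, E={q↦-4}, A=∅, R=[addL(-4)]>
→ final value 2

Answer: 2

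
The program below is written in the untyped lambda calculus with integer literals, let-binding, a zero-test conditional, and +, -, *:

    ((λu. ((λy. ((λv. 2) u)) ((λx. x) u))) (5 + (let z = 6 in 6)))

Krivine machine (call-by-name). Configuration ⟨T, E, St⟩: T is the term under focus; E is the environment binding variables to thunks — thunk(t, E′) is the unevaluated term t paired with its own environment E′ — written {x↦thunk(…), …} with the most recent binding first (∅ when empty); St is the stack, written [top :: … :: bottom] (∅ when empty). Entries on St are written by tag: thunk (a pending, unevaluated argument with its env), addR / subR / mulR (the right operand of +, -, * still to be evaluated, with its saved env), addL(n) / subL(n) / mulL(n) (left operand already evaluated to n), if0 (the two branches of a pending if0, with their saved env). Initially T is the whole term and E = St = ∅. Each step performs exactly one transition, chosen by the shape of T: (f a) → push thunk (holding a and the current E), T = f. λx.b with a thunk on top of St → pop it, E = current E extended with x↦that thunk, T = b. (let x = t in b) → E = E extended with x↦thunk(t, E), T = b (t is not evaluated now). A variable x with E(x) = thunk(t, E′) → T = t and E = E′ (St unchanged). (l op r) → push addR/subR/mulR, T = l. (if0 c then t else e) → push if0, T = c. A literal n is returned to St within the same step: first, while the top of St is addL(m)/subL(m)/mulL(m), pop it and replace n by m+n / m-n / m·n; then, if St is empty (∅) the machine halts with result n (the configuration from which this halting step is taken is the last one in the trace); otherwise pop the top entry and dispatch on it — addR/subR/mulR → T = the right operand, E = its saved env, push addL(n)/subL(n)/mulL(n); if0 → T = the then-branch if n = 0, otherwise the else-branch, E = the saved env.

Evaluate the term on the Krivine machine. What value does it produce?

0. <T=((λu. ((λy. ((λv. 2) u)) ((λx. x) u))) (5 + (let z = 6 in 6))), E=∅, St=∅>
1. <T=(λu. ((λy. ((λv. 2) u)) ((λx. x) u))), E=∅, St=[thunk]>
2. <T=((λy. ((λv. 2) u)) ((λx. x) u)), E={u↦thunk((5 + (let z = 6 in 6)), ∅)}, St=∅>
3. <T=(λy. ((λv. 2) u)), E={u↦thunk((5 + (let z = 6 in 6)), ∅)}, St=[thunk]>
4. <T=((λv. 2) u), E={y↦thunk(((λx. x) u), {u↦thunk((5 + (let z = 6 in 6)), ∅)}), u↦thunk((5 + (let z = 6 in 6)), ∅)}, St=∅>
5. <T=(λv. 2), E={y↦thunk(((λx. x) u), {u↦thunk((5 + (let z = 6 in 6)), ∅)}), u↦thunk((5 + (let z = 6 in 6)), ∅)}, St=[thunk]>
6. <T=2, E={v↦thunk(u, {y↦thunk(((λx. x) u), {u↦thunk((5 + (let z = 6 in 6)), ∅)}), u↦thunk((5 + (let z = 6 in 6)), ∅)}), y↦thunk(((λx. x) u), {u↦thunk((5 + (let z = 6 in 6)), ∅)}), u↦thunk((5 + (let z = 6 in 6)), ∅)}, St=∅>
→ final value 2

Answer: 2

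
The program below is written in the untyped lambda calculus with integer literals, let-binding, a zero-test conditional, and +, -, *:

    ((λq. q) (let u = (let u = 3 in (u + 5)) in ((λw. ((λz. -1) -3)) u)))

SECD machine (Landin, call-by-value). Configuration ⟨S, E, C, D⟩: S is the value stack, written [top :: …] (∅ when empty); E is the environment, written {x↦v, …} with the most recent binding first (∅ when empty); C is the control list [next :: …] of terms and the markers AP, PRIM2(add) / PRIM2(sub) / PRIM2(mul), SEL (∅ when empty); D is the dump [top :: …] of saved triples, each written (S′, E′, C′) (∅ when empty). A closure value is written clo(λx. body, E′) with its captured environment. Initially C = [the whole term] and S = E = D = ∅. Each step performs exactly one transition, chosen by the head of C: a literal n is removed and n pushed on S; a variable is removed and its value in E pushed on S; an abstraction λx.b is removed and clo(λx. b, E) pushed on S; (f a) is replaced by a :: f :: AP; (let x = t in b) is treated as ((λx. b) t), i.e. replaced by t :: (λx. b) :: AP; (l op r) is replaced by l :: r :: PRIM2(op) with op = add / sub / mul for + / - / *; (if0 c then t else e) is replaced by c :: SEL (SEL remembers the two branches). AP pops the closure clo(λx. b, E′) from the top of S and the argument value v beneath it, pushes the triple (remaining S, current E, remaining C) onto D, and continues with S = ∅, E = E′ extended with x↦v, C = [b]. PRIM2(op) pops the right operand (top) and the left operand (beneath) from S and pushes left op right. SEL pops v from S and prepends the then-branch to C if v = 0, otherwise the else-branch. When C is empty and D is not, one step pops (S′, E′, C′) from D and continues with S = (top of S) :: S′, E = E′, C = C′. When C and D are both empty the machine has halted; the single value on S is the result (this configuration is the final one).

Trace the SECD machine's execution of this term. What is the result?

step 0: ⟨S=∅; E=∅; C=[((λq. q) (let u = (let u = 3 in (u + 5)) in ((λw. ((λz. -1) -3)) u)))]; D=∅⟩
step 1: ⟨S=∅; E=∅; C=[(let u = (let u = 3 in (u + 5)) in ((λw. ((λz. -1) -3)) u)) :: (λq. q) :: AP]; D=∅⟩
step 2: ⟨S=∅; E=∅; C=[(let u = 3 in (u + 5)) :: (λu. ((λw. ((λz. -1) -3)) u)) :: AP :: (λq. q) :: AP]; D=∅⟩
step 3: ⟨S=∅; E=∅; C=[3 :: (λu. (u + 5)) :: AP :: (λu. ((λw. ((λz. -1) -3)) u)) :: AP :: (λq. q) :: AP]; D=∅⟩
step 4: ⟨S=[3]; E=∅; C=[(λu. (u + 5)) :: AP :: (λu. ((λw. ((λz. -1) -3)) u)) :: AP :: (λq. q) :: AP]; D=∅⟩
step 5: ⟨S=[clo(λu. (u + 5), ∅) :: 3]; E=∅; C=[AP :: (λu. ((λw. ((λz. -1) -3)) u)) :: AP :: (λq. q) :: AP]; D=∅⟩
step 6: ⟨S=∅; E={u↦3}; C=[(u + 5)]; D=[(∅, ∅, [(λu. ((λw. ((λz. -1) -3)) u)) :: AP :: (λq. q) :: AP])]⟩
step 7: ⟨S=∅; E={u↦3}; C=[u :: 5 :: PRIM2(add)]; D=[(∅, ∅, [(λu. ((λw. ((λz. -1) -3)) u)) :: AP :: (λq. q) :: AP])]⟩
step 8: ⟨S=[3]; E={u↦3}; C=[5 :: PRIM2(add)]; D=[(∅, ∅, [(λu. ((λw. ((λz. -1) -3)) u)) :: AP :: (λq. q) :: AP])]⟩
step 9: ⟨S=[5 :: 3]; E={u↦3}; C=[PRIM2(add)]; D=[(∅, ∅, [(λu. ((λw. ((λz. -1) -3)) u)) :: AP :: (λq. q) :: AP])]⟩
step 10: ⟨S=[8]; E={u↦3}; C=∅; D=[(∅, ∅, [(λu. ((λw. ((λz. -1) -3)) u)) :: AP :: (λq. q) :: AP])]⟩
step 11: ⟨S=[8]; E=∅; C=[(λu. ((λw. ((λz. -1) -3)) u)) :: AP :: (λq. q) :: AP]; D=∅⟩
step 12: ⟨S=[clo(λu. ((λw. ((λz. -1) -3)) u), ∅) :: 8]; E=∅; C=[AP :: (λq. q) :: AP]; D=∅⟩
step 13: ⟨S=∅; E={u↦8}; C=[((λw. ((λz. -1) -3)) u)]; D=[(∅, ∅, [(λq. q) :: AP])]⟩
step 14: ⟨S=∅; E={u↦8}; C=[u :: (λw. ((λz. -1) -3)) :: AP]; D=[(∅, ∅, [(λq. q) :: AP])]⟩
step 15: ⟨S=[8]; E={u↦8}; C=[(λw. ((λz. -1) -3)) :: AP]; D=[(∅, ∅, [(λq. q) :: AP])]⟩
step 16: ⟨S=[clo(λw. ((λz. -1) -3), {u↦8}) :: 8]; E={u↦8}; C=[AP]; D=[(∅, ∅, [(λq. q) :: AP])]⟩
step 17: ⟨S=∅; E={w↦8, u↦8}; C=[((λz. -1) -3)]; D=[(∅, {u↦8}, ∅) :: (∅, ∅, [(λq. q) :: AP])]⟩
step 18: ⟨S=∅; E={w↦8, u↦8}; C=[-3 :: (λz. -1) :: AP]; D=[(∅, {u↦8}, ∅) :: (∅, ∅, [(λq. q) :: AP])]⟩
step 19: ⟨S=[-3]; E={w↦8, u↦8}; C=[(λz. -1) :: AP]; D=[(∅, {u↦8}, ∅) :: (∅, ∅, [(λq. q) :: AP])]⟩
step 20: ⟨S=[clo(λz. -1, {w↦8, u↦8}) :: -3]; E={w↦8, u↦8}; C=[AP]; D=[(∅, {u↦8}, ∅) :: (∅, ∅, [(λq. q) :: AP])]⟩
step 21: ⟨S=∅; E={z↦-3, w↦8, u↦8}; C=[-1]; D=[(∅, {w↦8, u↦8}, ∅) :: (∅, {u↦8}, ∅) :: (∅, ∅, [(λq. q) :: AP])]⟩
step 22: ⟨S=[-1]; E={z↦-3, w↦8, u↦8}; C=∅; D=[(∅, {w↦8, u↦8}, ∅) :: (∅, {u↦8}, ∅) :: (∅, ∅, [(λq. q) :: AP])]⟩
step 23: ⟨S=[-1]; E={w↦8, u↦8}; C=∅; D=[(∅, {u↦8}, ∅) :: (∅, ∅, [(λq. q) :: AP])]⟩
step 24: ⟨S=[-1]; E={u↦8}; C=∅; D=[(∅, ∅, [(λq. q) :: AP])]⟩
step 25: ⟨S=[-1]; E=∅; C=[(λq. q) :: AP]; D=∅⟩
step 26: ⟨S=[clo(λq. q, ∅) :: -1]; E=∅; C=[AP]; D=∅⟩
step 27: ⟨S=∅; E={q↦-1}; C=[q]; D=[(∅, ∅, ∅)]⟩
step 28: ⟨S=[-1]; E={q↦-1}; C=∅; D=[(∅, ∅, ∅)]⟩
step 29: ⟨S=[-1]; E=∅; C=∅; D=∅⟩
→ final value -1

Answer: -1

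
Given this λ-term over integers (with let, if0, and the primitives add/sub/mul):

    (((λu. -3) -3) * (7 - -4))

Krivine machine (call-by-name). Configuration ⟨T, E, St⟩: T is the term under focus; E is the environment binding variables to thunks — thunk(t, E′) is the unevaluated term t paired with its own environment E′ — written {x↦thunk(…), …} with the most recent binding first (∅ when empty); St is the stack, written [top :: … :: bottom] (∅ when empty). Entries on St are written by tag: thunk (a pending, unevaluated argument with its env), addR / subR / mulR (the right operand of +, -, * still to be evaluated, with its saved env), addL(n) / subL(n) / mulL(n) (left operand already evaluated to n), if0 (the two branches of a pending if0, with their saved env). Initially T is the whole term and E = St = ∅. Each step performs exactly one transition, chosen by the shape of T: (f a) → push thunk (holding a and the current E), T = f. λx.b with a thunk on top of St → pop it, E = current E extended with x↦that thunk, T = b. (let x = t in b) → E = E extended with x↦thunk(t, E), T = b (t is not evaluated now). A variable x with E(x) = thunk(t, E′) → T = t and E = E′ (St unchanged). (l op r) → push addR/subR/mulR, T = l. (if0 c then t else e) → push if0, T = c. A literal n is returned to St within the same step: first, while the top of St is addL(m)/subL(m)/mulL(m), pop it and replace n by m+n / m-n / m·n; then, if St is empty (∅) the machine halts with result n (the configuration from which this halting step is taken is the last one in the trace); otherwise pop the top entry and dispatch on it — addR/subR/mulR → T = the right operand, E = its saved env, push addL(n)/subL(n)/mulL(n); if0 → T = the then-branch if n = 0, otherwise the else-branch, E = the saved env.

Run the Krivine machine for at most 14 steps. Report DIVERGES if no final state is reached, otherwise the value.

[0] ⟨T=(((λu. -3) -3) * (7 - -4)); E=∅; St=∅⟩
[1] ⟨T=((λu. -3) -3); E=∅; St=[mulR]⟩
[2] ⟨T=(λu. -3); E=∅; St=[thunk :: mulR]⟩
[3] ⟨T=-3; E={u↦thunk(-3, ∅)}; St=[mulR]⟩
[4] ⟨T=(7 - -4); E=∅; St=[mulL(-3)]⟩
[5] ⟨T=7; E=∅; St=[subR :: mulL(-3)]⟩
[6] ⟨T=-4; E=∅; St=[subL(7) :: mulL(-3)]⟩
→ final value -33

Answer: -33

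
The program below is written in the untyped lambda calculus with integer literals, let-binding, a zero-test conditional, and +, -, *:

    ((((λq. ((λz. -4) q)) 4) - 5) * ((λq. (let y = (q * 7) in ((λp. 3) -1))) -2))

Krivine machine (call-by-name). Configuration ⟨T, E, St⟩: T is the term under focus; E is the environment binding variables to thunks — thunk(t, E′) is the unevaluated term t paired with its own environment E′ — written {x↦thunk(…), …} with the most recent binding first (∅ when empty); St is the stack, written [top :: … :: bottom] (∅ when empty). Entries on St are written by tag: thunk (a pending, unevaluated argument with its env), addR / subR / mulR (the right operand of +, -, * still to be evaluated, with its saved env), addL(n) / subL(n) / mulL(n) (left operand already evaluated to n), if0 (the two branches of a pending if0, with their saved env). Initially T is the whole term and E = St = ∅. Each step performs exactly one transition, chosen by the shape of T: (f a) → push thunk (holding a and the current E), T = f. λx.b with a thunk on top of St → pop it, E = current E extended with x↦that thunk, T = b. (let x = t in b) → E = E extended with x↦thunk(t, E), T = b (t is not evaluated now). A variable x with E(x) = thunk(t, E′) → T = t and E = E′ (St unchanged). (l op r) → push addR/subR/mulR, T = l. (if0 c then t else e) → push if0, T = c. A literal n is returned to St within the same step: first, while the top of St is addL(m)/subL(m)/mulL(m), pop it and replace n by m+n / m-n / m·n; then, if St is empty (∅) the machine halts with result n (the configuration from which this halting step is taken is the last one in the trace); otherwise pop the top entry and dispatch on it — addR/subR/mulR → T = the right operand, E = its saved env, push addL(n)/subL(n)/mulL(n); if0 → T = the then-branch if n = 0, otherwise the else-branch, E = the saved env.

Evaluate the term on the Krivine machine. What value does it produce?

[0] <T=((((λq. ((λz. -4) q)) 4) - 5) * ((λq. (let y = (q * 7) in ((λp. 3) -1))) -2)), E=∅, St=∅>
[1] <T=(((λq. ((λz. -4) q)) 4) - 5), E=∅, St=[mulR]>
[2] <T=((λq. ((λz. -4) q)) 4), E=∅, St=[subR :: mulR]>
[3] <T=(λq. ((λz. -4) q)), E=∅, St=[thunk :: subR :: mulR]>
[4] <T=((λz. -4) q), E={q↦thunk(4, ∅)}, St=[subR :: mulR]>
[5] <T=(λz. -4), E={q↦thunk(4, ∅)}, St=[thunk :: subR :: mulR]>
[6] <T=-4, E={z↦thunk(q, {q↦thunk(4, ∅)}), q↦thunk(4, ∅)}, St=[subR :: mulR]>
[7] <T=5, E=∅, St=[subL(-4) :: mulR]>
[8] <T=((λq. (let y = (q * 7) in ((λp. 3) -1))) -2), E=∅, St=[mulL(-9)]>
[9] <T=(λq. (let y = (q * 7) in ((λp. 3) -1))), E=∅, St=[thunk :: mulL(-9)]>
[10] <T=(let y = (q * 7) in ((λp. 3) -1)), E={q↦thunk(-2, ∅)}, St=[mulL(-9)]>
[11] <T=((λp. 3) -1), E={y↦thunk((q * 7), {q↦thunk(-2, ∅)}), q↦thunk(-2, ∅)}, St=[mulL(-9)]>
[12] <T=(λp. 3), E={y↦thunk((q * 7), {q↦thunk(-2, ∅)}), q↦thunk(-2, ∅)}, St=[thunk :: mulL(-9)]>
[13] <T=3, E={p↦thunk(-1, {y↦thunk((q * 7), {q↦thunk(-2, ∅)}), q↦thunk(-2, ∅)}), y↦thunk((q * 7), {q↦thunk(-2, ∅)}), q↦thunk(-2, ∅)}, St=[mulL(-9)]>
→ final value -27

Answer: -27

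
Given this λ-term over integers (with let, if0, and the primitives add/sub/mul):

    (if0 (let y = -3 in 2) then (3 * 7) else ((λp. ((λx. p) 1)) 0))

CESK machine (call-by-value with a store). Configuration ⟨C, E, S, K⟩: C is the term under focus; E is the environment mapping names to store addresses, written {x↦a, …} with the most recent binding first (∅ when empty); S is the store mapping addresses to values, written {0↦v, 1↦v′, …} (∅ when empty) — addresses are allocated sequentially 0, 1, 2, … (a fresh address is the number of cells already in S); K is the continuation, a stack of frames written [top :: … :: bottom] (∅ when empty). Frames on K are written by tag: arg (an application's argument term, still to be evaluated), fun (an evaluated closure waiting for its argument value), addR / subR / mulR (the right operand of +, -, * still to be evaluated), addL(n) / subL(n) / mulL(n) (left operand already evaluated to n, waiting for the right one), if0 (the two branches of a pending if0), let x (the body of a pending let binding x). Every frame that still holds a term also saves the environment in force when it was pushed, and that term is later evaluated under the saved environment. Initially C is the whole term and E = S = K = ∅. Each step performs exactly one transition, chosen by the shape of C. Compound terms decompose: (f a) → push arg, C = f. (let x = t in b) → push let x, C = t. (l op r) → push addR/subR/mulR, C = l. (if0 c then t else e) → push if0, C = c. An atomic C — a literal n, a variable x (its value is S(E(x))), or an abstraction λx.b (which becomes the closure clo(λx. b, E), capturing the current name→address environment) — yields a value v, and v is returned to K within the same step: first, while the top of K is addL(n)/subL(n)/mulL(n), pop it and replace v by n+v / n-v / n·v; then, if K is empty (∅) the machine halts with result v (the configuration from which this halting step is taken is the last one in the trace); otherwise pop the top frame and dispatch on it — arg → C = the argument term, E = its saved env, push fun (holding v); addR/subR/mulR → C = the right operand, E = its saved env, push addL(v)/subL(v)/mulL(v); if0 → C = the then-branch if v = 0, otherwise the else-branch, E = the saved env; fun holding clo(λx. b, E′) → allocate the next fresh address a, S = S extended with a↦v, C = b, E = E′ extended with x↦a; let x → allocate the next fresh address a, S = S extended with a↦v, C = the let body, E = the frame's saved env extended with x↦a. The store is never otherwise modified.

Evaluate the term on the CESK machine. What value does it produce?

[0] <C=(if0 (let y = -3 in 2) then (3 * 7) else ((λp. ((λx. p) 1)) 0)), E=∅, S=∅, K=∅>
[1] <C=(let y = -3 in 2), E=∅, S=∅, K=[if0]>
[2] <C=-3, E=∅, S=∅, K=[let y :: if0]>
[3] <C=2, E={y↦0}, S={0↦-3}, K=[if0]>
[4] <C=((λp. ((λx. p) 1)) 0), E=∅, S={0↦-3}, K=∅>
[5] <C=(λp. ((λx. p) 1)), E=∅, S={0↦-3}, K=[arg]>
[6] <C=0, E=∅, S={0↦-3}, K=[fun]>
[7] <C=((λx. p) 1), E={p↦1}, S={0↦-3, 1↦0}, K=∅>
[8] <C=(λx. p), E={p↦1}, S={0↦-3, 1↦0}, K=[arg]>
[9] <C=1, E={p↦1}, S={0↦-3, 1↦0}, K=[fun]>
[10] <C=p, E={x↦2, p↦1}, S={0↦-3, 1↦0, 2↦1}, K=∅>
→ final value 0

Answer: 0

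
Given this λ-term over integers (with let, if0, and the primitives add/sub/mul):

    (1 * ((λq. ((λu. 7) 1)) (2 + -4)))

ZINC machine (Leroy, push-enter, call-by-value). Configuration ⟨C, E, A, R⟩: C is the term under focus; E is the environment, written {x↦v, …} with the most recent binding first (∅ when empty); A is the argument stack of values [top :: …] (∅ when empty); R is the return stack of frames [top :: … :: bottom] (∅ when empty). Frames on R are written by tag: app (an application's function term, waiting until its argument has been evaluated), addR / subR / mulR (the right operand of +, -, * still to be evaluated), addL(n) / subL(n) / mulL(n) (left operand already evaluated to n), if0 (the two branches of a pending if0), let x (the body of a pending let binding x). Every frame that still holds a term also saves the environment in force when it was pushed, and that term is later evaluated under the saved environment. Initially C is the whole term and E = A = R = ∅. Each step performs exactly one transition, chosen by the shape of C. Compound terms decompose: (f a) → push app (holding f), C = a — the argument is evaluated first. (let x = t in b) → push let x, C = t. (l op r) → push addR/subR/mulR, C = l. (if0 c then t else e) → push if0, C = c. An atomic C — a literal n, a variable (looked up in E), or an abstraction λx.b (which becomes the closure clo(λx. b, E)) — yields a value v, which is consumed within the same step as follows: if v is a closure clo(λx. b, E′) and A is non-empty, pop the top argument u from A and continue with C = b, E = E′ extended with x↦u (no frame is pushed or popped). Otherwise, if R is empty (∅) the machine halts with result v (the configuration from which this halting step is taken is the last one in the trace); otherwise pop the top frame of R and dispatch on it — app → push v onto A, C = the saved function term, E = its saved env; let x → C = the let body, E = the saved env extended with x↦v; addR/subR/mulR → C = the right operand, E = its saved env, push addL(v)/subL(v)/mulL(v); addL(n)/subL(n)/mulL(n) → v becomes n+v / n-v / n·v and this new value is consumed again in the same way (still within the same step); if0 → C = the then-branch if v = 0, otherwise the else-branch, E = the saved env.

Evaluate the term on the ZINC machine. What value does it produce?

t=0: [C=(1 * ((λq. ((λu. 7) 1)) (2 + -4))) | E=∅ | A=∅ | R=∅]
t=1: [C=1 | E=∅ | A=∅ | R=[mulR]]
t=2: [C=((λq. ((λu. 7) 1)) (2 + -4)) | E=∅ | A=∅ | R=[mulL(1)]]
t=3: [C=(2 + -4) | E=∅ | A=∅ | R=[app :: mulL(1)]]
t=4: [C=2 | E=∅ | A=∅ | R=[addR :: app :: mulL(1)]]
t=5: [C=-4 | E=∅ | A=∅ | R=[addL(2) :: app :: mulL(1)]]
t=6: [C=(λq. ((λu. 7) 1)) | E=∅ | A=[-2] | R=[mulL(1)]]
t=7: [C=((λu. 7) 1) | E={q↦-2} | A=∅ | R=[mulL(1)]]
t=8: [C=1 | E={q↦-2} | A=∅ | R=[app :: mulL(1)]]
t=9: [C=(λu. 7) | E={q↦-2} | A=[1] | R=[mulL(1)]]
t=10: [C=7 | E={u↦1, q↦-2} | A=∅ | R=[mulL(1)]]
→ final value 7

Answer: 7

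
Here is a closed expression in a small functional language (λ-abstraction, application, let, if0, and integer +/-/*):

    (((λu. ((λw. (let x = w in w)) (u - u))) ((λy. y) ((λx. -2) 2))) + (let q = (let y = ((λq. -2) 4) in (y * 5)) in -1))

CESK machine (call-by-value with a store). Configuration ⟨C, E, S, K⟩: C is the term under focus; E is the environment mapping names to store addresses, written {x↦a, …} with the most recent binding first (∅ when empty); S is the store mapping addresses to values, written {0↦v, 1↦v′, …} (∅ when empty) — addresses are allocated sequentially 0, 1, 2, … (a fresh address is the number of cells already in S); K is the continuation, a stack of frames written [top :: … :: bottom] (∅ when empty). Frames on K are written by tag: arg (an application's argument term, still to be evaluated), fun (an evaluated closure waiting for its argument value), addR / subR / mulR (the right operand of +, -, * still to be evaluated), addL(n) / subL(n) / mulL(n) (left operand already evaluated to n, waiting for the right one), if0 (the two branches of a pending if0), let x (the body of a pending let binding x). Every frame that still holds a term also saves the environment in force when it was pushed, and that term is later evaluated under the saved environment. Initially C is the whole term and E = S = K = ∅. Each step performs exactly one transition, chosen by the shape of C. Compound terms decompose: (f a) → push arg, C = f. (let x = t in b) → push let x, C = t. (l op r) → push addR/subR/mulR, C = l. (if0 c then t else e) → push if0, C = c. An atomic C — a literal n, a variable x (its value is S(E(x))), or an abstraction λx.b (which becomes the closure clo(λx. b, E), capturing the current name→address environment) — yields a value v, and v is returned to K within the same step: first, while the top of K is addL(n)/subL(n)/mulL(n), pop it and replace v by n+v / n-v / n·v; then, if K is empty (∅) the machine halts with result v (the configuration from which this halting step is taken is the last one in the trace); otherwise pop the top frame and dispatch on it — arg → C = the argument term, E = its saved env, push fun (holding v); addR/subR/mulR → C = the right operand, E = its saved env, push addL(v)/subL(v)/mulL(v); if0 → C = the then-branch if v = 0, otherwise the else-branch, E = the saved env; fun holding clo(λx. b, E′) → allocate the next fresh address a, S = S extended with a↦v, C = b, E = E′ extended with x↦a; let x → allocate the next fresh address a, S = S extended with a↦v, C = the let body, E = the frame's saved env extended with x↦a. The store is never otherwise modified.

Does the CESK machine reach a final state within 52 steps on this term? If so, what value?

Answer: -1

Machine steps:
0. ⟨C=(((λu. ((λw. (let x = w in w)) (u - u))) ((λy. y) ((λx. -2) 2))) + (let q = (let y = ((λq. -2) 4) in (y * 5)) in -1)); E=∅; S=∅; K=∅⟩
1. ⟨C=((λu. ((λw. (let x = w in w)) (u - u))) ((λy. y) ((λx. -2) 2))); E=∅; S=∅; K=[addR]⟩
2. ⟨C=(λu. ((λw. (let x = w in w)) (u - u))); E=∅; S=∅; K=[arg :: addR]⟩
3. ⟨C=((λy. y) ((λx. -2) 2)); E=∅; S=∅; K=[fun :: addR]⟩
4. ⟨C=(λy. y); E=∅; S=∅; K=[arg :: fun :: addR]⟩
5. ⟨C=((λx. -2) 2); E=∅; S=∅; K=[fun :: fun :: addR]⟩
6. ⟨C=(λx. -2); E=∅; S=∅; K=[arg :: fun :: fun :: addR]⟩
7. ⟨C=2; E=∅; S=∅; K=[fun :: fun :: fun :: addR]⟩
8. ⟨C=-2; E={x↦0}; S={0↦2}; K=[fun :: fun :: addR]⟩
9. ⟨C=y; E={y↦1}; S={0↦2, 1↦-2}; K=[fun :: addR]⟩
10. ⟨C=((λw. (let x = w in w)) (u - u)); E={u↦2}; S={0↦2, 1↦-2, 2↦-2}; K=[addR]⟩
11. ⟨C=(λw. (let x = w in w)); E={u↦2}; S={0↦2, 1↦-2, 2↦-2}; K=[arg :: addR]⟩
12. ⟨C=(u - u); E={u↦2}; S={0↦2, 1↦-2, 2↦-2}; K=[fun :: addR]⟩
13. ⟨C=u; E={u↦2}; S={0↦2, 1↦-2, 2↦-2}; K=[subR :: fun :: addR]⟩
14. ⟨C=u; E={u↦2}; S={0↦2, 1↦-2, 2↦-2}; K=[subL(-2) :: fun :: addR]⟩
15. ⟨C=(let x = w in w); E={w↦3, u↦2}; S={0↦2, 1↦-2, 2↦-2, 3↦0}; K=[addR]⟩
16. ⟨C=w; E={w↦3, u↦2}; S={0↦2, 1↦-2, 2↦-2, 3↦0}; K=[let x :: addR]⟩
17. ⟨C=w; E={x↦4, w↦3, u↦2}; S={0↦2, 1↦-2, 2↦-2, 3↦0, 4↦0}; K=[addR]⟩
18. ⟨C=(let q = (let y = ((λq. -2) 4) in (y * 5)) in -1); E=∅; S={0↦2, 1↦-2, 2↦-2, 3↦0, 4↦0}; K=[addL(0)]⟩
19. ⟨C=(let y = ((λq. -2) 4) in (y * 5)); E=∅; S={0↦2, 1↦-2, 2↦-2, 3↦0, 4↦0}; K=[let q :: addL(0)]⟩
20. ⟨C=((λq. -2) 4); E=∅; S={0↦2, 1↦-2, 2↦-2, 3↦0, 4↦0}; K=[let y :: let q :: addL(0)]⟩
21. ⟨C=(λq. -2); E=∅; S={0↦2, 1↦-2, 2↦-2, 3↦0, 4↦0}; K=[arg :: let y :: let q :: addL(0)]⟩
22. ⟨C=4; E=∅; S={0↦2, 1↦-2, 2↦-2, 3↦0, 4↦0}; K=[fun :: let y :: let q :: addL(0)]⟩
23. ⟨C=-2; E={q↦5}; S={0↦2, 1↦-2, 2↦-2, 3↦0, 4↦0, 5↦4}; K=[let y :: let q :: addL(0)]⟩
24. ⟨C=(y * 5); E={y↦6}; S={0↦2, 1↦-2, 2↦-2, 3↦0, 4↦0, 5↦4, 6↦-2}; K=[let q :: addL(0)]⟩
25. ⟨C=y; E={y↦6}; S={0↦2, 1↦-2, 2↦-2, 3↦0, 4↦0, 5↦4, 6↦-2}; K=[mulR :: let q :: addL(0)]⟩
26. ⟨C=5; E={y↦6}; S={0↦2, 1↦-2, 2↦-2, 3↦0, 4↦0, 5↦4, 6↦-2}; K=[mulL(-2) :: let q :: addL(0)]⟩
27. ⟨C=-1; E={q↦7}; S={0↦2, 1↦-2, 2↦-2, 3↦0, 4↦0, 5↦4, 6↦-2, 7↦-10}; K=[addL(0)]⟩
→ final value -1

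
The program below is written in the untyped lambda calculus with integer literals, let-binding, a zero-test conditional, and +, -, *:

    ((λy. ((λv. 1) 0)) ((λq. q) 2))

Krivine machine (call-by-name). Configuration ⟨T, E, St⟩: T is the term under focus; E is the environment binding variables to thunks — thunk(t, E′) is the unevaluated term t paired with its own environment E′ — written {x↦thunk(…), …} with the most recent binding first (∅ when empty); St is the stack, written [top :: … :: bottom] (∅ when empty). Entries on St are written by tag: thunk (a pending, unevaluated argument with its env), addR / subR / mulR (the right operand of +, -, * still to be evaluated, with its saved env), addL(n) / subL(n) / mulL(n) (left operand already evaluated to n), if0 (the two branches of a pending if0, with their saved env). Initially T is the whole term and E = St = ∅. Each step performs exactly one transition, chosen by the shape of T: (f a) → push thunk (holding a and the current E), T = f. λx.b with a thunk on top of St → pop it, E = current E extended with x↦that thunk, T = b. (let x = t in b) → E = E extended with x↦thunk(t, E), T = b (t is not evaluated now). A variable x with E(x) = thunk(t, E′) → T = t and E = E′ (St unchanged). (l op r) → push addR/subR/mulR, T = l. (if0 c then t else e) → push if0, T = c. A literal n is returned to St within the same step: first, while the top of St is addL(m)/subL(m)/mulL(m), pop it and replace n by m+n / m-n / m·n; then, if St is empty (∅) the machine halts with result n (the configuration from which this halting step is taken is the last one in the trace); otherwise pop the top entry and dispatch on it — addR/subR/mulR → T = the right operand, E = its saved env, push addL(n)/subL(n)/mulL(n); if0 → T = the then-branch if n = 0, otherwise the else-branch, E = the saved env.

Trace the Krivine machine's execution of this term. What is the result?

0. [T=((λy. ((λv. 1) 0)) ((λq. q) 2)) | E=∅ | St=∅]
1. [T=(λy. ((λv. 1) 0)) | E=∅ | St=[thunk]]
2. [T=((λv. 1) 0) | E={y↦thunk(((λq. q) 2), ∅)} | St=∅]
3. [T=(λv. 1) | E={y↦thunk(((λq. q) 2), ∅)} | St=[thunk]]
4. [T=1 | E={v↦thunk(0, {y↦thunk(((λq. q) 2), ∅)}), y↦thunk(((λq. q) 2), ∅)} | St=∅]
→ final value 1

Answer: 1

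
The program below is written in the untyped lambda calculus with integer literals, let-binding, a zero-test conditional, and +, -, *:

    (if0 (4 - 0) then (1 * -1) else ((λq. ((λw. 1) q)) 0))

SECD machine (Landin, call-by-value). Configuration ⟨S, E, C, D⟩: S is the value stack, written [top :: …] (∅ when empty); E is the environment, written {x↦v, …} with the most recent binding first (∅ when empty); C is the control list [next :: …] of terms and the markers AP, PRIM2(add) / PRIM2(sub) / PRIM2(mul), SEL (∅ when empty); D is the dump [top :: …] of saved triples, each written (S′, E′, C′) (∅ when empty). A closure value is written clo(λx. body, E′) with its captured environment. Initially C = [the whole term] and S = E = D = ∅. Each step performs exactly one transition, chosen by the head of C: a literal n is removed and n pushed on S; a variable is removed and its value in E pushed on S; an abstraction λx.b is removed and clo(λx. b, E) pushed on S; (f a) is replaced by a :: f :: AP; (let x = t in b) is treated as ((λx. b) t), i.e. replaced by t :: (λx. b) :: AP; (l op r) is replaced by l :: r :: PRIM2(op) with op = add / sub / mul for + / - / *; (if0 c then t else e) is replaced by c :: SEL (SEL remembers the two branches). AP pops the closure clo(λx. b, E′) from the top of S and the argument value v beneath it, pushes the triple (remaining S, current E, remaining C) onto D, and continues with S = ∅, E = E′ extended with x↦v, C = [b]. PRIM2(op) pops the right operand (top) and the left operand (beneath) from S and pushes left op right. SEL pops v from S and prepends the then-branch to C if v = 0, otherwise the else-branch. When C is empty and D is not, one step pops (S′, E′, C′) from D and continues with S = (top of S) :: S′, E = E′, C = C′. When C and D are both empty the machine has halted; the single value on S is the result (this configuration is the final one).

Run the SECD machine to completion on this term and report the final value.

t=0: <S=∅, E=∅, C=[(if0 (4 - 0) then (1 * -1) else ((λq. ((λw. 1) q)) 0))], D=∅>
t=1: <S=∅, E=∅, C=[(4 - 0) :: SEL], D=∅>
t=2: <S=∅, E=∅, C=[4 :: 0 :: PRIM2(sub) :: SEL], D=∅>
t=3: <S=[4], E=∅, C=[0 :: PRIM2(sub) :: SEL], D=∅>
t=4: <S=[0 :: 4], E=∅, C=[PRIM2(sub) :: SEL], D=∅>
t=5: <S=[4], E=∅, C=[SEL], D=∅>
t=6: <S=∅, E=∅, C=[((λq. ((λw. 1) q)) 0)], D=∅>
t=7: <S=∅, E=∅, C=[0 :: (λq. ((λw. 1) q)) :: AP], D=∅>
t=8: <S=[0], E=∅, C=[(λq. ((λw. 1) q)) :: AP], D=∅>
t=9: <S=[clo(λq. ((λw. 1) q), ∅) :: 0], E=∅, C=[AP], D=∅>
t=10: <S=∅, E={q↦0}, C=[((λw. 1) q)], D=[(∅, ∅, ∅)]>
t=11: <S=∅, E={q↦0}, C=[q :: (λw. 1) :: AP], D=[(∅, ∅, ∅)]>
t=12: <S=[0], E={q↦0}, C=[(λw. 1) :: AP], D=[(∅, ∅, ∅)]>
t=13: <S=[clo(λw. 1, {q↦0}) :: 0], E={q↦0}, C=[AP], D=[(∅, ∅, ∅)]>
t=14: <S=∅, E={w↦0, q↦0}, C=[1], D=[(∅, {q↦0}, ∅) :: (∅, ∅, ∅)]>
t=15: <S=[1], E={w↦0, q↦0}, C=∅, D=[(∅, {q↦0}, ∅) :: (∅, ∅, ∅)]>
t=16: <S=[1], E={q↦0}, C=∅, D=[(∅, ∅, ∅)]>
t=17: <S=[1], E=∅, C=∅, D=∅>
→ final value 1

Answer: 1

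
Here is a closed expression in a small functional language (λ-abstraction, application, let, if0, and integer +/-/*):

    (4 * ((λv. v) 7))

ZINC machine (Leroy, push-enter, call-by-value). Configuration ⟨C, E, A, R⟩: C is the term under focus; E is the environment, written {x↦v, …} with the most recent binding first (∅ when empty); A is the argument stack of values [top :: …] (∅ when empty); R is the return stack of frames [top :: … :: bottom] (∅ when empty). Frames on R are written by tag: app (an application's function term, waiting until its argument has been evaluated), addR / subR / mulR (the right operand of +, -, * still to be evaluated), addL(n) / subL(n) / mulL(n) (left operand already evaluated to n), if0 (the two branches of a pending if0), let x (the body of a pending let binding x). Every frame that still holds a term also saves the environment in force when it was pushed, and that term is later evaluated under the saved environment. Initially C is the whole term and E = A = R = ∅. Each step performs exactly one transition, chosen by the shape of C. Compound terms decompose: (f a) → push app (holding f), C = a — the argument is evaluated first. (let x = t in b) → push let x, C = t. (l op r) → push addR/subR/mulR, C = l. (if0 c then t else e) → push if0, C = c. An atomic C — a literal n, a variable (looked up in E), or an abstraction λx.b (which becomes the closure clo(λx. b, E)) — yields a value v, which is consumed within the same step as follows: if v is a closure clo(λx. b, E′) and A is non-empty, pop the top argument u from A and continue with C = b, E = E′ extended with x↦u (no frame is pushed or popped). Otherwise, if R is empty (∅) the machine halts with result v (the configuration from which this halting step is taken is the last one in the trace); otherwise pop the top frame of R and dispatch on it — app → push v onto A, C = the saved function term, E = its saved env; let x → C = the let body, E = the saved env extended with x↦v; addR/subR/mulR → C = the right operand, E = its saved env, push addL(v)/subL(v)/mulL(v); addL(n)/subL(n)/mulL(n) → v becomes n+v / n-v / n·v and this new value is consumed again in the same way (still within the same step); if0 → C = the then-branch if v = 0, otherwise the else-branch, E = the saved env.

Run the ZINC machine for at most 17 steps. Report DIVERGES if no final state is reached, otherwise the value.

[0] [C=(4 * ((λv. v) 7)) | E=∅ | A=∅ | R=∅]
[1] [C=4 | E=∅ | A=∅ | R=[mulR]]
[2] [C=((λv. v) 7) | E=∅ | A=∅ | R=[mulL(4)]]
[3] [C=7 | E=∅ | A=∅ | R=[app :: mulL(4)]]
[4] [C=(λv. v) | E=∅ | A=[7] | R=[mulL(4)]]
[5] [C=v | E={v↦7} | A=∅ | R=[mulL(4)]]
→ final value 28

Answer: 28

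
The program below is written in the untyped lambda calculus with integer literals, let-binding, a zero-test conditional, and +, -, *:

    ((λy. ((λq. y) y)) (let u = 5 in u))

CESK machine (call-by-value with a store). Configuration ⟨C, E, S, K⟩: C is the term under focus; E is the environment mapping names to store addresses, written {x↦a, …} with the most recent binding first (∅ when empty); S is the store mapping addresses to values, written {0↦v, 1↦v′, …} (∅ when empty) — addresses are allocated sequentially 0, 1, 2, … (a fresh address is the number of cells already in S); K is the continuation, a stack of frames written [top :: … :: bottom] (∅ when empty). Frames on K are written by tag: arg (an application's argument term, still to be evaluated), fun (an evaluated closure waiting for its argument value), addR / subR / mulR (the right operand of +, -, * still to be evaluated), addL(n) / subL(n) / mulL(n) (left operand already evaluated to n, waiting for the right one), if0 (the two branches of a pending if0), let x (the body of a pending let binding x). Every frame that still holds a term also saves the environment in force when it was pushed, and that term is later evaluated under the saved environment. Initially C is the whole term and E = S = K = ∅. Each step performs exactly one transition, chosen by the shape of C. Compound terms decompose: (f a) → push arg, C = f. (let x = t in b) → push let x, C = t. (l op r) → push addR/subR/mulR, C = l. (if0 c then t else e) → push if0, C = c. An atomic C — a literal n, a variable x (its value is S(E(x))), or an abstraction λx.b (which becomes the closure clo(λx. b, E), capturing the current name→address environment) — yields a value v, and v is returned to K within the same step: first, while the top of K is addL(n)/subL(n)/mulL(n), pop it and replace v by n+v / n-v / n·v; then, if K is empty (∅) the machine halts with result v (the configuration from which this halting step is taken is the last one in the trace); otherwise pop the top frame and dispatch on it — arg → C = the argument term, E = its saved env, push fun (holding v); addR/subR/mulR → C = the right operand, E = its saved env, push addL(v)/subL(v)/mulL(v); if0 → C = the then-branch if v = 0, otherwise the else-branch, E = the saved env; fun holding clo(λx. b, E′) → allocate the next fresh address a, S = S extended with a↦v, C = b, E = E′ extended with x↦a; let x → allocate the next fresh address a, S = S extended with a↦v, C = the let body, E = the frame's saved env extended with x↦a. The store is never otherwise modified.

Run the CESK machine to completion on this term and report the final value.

Answer: 5

Machine steps:
step 0: ⟨C=((λy. ((λq. y) y)) (let u = 5 in u)); E=∅; S=∅; K=∅⟩
step 1: ⟨C=(λy. ((λq. y) y)); E=∅; S=∅; K=[arg]⟩
step 2: ⟨C=(let u = 5 in u); E=∅; S=∅; K=[fun]⟩
step 3: ⟨C=5; E=∅; S=∅; K=[let u :: fun]⟩
step 4: ⟨C=u; E={u↦0}; S={0↦5}; K=[fun]⟩
step 5: ⟨C=((λq. y) y); E={y↦1}; S={0↦5, 1↦5}; K=∅⟩
step 6: ⟨C=(λq. y); E={y↦1}; S={0↦5, 1↦5}; K=[arg]⟩
step 7: ⟨C=y; E={y↦1}; S={0↦5, 1↦5}; K=[fun]⟩
step 8: ⟨C=y; E={q↦2, y↦1}; S={0↦5, 1↦5, 2↦5}; K=∅⟩
→ final value 5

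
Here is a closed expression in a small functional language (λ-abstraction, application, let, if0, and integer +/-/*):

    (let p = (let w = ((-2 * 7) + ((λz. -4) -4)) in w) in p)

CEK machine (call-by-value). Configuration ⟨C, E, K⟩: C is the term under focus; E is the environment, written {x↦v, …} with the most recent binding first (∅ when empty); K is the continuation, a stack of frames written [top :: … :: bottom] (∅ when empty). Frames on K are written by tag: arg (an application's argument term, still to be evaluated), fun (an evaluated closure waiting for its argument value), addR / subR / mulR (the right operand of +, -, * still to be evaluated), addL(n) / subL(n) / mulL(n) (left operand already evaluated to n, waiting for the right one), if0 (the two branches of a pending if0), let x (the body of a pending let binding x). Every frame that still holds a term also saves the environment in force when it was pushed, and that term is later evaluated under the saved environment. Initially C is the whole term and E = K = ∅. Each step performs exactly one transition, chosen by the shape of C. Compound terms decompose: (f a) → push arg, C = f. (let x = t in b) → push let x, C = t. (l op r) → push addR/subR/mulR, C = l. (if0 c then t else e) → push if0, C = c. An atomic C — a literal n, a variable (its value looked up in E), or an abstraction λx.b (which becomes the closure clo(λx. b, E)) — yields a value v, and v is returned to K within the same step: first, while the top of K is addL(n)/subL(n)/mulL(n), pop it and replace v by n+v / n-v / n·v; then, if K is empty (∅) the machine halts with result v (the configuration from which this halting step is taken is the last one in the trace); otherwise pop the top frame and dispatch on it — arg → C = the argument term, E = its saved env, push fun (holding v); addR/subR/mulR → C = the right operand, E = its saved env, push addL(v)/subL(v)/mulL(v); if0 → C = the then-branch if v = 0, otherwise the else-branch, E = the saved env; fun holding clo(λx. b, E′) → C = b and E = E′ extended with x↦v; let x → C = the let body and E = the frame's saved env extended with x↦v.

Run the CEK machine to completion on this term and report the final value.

Answer: -18

Derivation:
0. ⟨C=(let p = (let w = ((-2 * 7) + ((λz. -4) -4)) in w) in p); E=∅; K=∅⟩
1. ⟨C=(let w = ((-2 * 7) + ((λz. -4) -4)) in w); E=∅; K=[let p]⟩
2. ⟨C=((-2 * 7) + ((λz. -4) -4)); E=∅; K=[let w :: let p]⟩
3. ⟨C=(-2 * 7); E=∅; K=[addR :: let w :: let p]⟩
4. ⟨C=-2; E=∅; K=[mulR :: addR :: let w :: let p]⟩
5. ⟨C=7; E=∅; K=[mulL(-2) :: addR :: let w :: let p]⟩
6. ⟨C=((λz. -4) -4); E=∅; K=[addL(-14) :: let w :: let p]⟩
7. ⟨C=(λz. -4); E=∅; K=[arg :: addL(-14) :: let w :: let p]⟩
8. ⟨C=-4; E=∅; K=[fun :: addL(-14) :: let w :: let p]⟩
9. ⟨C=-4; E={z↦-4}; K=[addL(-14) :: let w :: let p]⟩
10. ⟨C=w; E={w↦-18}; K=[let p]⟩
11. ⟨C=p; E={p↦-18}; K=∅⟩
→ final value -18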